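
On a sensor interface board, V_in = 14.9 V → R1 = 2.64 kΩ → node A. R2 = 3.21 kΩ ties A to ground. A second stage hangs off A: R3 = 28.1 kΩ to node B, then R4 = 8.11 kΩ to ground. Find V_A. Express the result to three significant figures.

V_A ≈ 7.86 V

Node A sees R2 in parallel with the series input of stage 2, R3 + R4 = 36.21 kΩ.
Effective lower resistance at A: R2 ‖ 36.21 = 2.949 kΩ.
So V_A = 14.9 × 0.5276 = 7.861 V.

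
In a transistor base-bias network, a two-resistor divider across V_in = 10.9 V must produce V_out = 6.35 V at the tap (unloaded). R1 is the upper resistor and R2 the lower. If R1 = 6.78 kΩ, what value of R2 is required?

R2 ≈ 9.46 kΩ

The divider ratio is R2/(R1+R2) = 6.35/10.9 = 0.5826.
R2 = R1 · 0.5826/(1 − 0.5826) = 9.462 kΩ.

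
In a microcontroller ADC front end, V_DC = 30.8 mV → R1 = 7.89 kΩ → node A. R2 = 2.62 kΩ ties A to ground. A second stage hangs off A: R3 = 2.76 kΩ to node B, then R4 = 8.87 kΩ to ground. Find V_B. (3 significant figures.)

V_B ≈ 5.01 mV

Node A sees R2 in parallel with the series input of stage 2, R3 + R4 = 11.63 kΩ.
Effective lower resistance at A: R2 ‖ 11.63 = 2.138 kΩ.
First divider: V_A = V_DC · 2.138/(7.89 + 2.138) = 6.567 mV.
V_B = V_A × 0.7627 = 5.009 mV.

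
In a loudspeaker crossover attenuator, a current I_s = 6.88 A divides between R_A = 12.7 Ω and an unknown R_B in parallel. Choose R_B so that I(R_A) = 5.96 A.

In a two-way split, I_A/I_s = R_B/(R_A + R_B).
With f = 0.8663, R_B = R_A · f/(1−f) = 12.7 × 6.478 = 82.27 Ω.

R_B ≈ 82.3 Ω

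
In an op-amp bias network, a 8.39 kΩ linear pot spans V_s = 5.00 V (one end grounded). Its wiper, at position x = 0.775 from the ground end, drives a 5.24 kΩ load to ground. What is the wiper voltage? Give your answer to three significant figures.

Lower segment x·R_p = 6.502 kΩ; upper segment (1−x)·R_p = 1.888 kΩ.
(x·R_p) ‖ R_L = 2.902 kΩ.
Then V_out = V_s · 2.902/(1.888 + 2.902) = 3.029 V.

V_out ≈ 3.03 V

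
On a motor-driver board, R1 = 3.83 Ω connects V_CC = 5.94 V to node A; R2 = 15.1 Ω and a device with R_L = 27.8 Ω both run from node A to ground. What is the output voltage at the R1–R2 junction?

The load sits in parallel with R2, giving an effective lower resistance R2' = R2·R_L/(R2+R_L) = 9.785 Ω.
Now apply the divider: V_out = 5.94 × 0.7187 = 4.269 V.
(Unloaded it would be 4.74 V; the load pulls it down.)

V_out ≈ 4.27 V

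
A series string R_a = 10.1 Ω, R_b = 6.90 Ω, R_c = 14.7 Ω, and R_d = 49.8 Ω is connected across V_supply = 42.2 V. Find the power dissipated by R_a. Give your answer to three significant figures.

Series current I = V_supply/ΣR = 42.2/81.50 = 0.5178 A.
P(R_a) = I²·R_a = (0.5178)² × 10.1 = 2.708 W.

P ≈ 2.71 W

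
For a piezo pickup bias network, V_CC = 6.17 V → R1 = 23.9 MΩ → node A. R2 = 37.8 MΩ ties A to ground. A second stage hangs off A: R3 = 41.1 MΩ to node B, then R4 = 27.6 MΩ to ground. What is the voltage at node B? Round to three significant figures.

V_B ≈ 1.25 V

The second stage (R3 + R4 = 68.70 MΩ) loads node A in parallel with R2.
Effective lower resistance at A: R2 ‖ 68.70 = 24.38 MΩ.
So V_A = 6.17 × 0.5050 = 3.116 V.
Stage 2 is unloaded, so V_B = V_A · R4/(R3+R4) = 3.116 × 27.6/68.70 = 1.252 V.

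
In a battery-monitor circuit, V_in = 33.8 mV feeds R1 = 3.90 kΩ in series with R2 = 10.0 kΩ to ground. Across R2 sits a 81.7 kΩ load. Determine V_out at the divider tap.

First combine the lower leg with the load: R2 ‖ R_L = 8.909 kΩ.
Now apply the divider: V_out = 33.8 × 0.6955 = 23.51 mV.

V_out ≈ 23.5 mV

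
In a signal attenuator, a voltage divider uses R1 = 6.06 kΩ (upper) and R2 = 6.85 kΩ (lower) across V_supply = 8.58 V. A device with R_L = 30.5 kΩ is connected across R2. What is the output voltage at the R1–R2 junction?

First combine the lower leg with the load: R2 ‖ R_L = 5.594 kΩ.
Now apply the divider: V_out = 8.58 × 0.4800 = 4.118 V.
(Unloaded it would be 4.55 V; the load pulls it down.)

V_out ≈ 4.12 V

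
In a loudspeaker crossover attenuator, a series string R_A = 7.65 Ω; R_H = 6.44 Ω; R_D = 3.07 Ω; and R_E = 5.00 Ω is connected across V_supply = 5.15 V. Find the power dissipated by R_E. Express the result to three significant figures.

P ≈ 0.270 W

The common current is I = 5.15/22.16 = 0.2324 A.
P(R_E) = I²·R_E = (0.2324)² × 5.00 = 0.2701 W.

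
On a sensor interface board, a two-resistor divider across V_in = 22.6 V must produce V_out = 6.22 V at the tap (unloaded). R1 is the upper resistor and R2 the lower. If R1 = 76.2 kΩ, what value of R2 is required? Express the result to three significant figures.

Required fraction k = V_out/V_in = 0.2752.
R2 = R1 · 0.2752/(1 − 0.2752) = 28.94 kΩ.

R2 ≈ 28.9 kΩ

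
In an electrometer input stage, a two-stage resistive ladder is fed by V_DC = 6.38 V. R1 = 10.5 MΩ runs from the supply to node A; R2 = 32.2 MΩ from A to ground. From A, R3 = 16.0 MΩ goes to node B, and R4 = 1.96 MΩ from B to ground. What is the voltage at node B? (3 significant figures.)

Looking into the second stage from A: R3 + R4 = 17.96 MΩ appears in parallel with R2.
R2 ‖ (R3+R4) = 11.53 MΩ.
V_A = 6.38 × 11.53/(10.5 + 11.53) = 3.339 V.
V_B = V_A × 0.1091 = 0.3644 V.

V_B ≈ 0.364 V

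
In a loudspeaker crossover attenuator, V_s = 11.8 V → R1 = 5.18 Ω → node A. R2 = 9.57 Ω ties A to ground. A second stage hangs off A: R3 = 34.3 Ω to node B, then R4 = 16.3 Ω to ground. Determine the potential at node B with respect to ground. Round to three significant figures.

The second stage (R3 + R4 = 50.60 Ω) loads node A in parallel with R2.
R2 ‖ (R3+R4) = 8.048 Ω.
V_A = 11.8 × 8.048/(5.18 + 8.048) = 7.179 V.
Then the unloaded second divider: V_B = V_A × R4/(R3+R4) = 7.179 × 0.3221 = 2.313 V.

V_B ≈ 2.31 V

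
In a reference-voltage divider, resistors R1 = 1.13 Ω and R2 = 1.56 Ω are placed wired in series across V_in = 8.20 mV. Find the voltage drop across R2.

V ≈ 4.76 mV

Total series resistance ΣR = 1.13 + 1.56 = 2.690 Ω.
V = V_in · R/ΣR = 8.20 × 0.5799 = 4.755 mV.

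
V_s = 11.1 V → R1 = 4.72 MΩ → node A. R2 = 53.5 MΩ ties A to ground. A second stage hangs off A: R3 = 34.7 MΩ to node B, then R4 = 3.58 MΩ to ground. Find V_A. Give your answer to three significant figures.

The second stage (R3 + R4 = 38.28 MΩ) loads node A in parallel with R2.
Effective lower resistance at A: R2 ‖ 38.28 = 22.31 MΩ.
First divider: V_A = V_s · 22.31/(4.72 + 22.31) = 9.162 V.

V_A ≈ 9.16 V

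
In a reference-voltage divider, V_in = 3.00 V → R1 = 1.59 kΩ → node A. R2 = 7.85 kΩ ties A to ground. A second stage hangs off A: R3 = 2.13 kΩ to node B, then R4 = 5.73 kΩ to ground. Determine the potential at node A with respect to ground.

V_A ≈ 2.14 V

Looking into the second stage from A: R3 + R4 = 7.860 kΩ appears in parallel with R2.
R2 ‖ (R3+R4) = 3.927 kΩ.
First divider: V_A = V_in · 3.927/(1.59 + 3.927) = 2.135 V.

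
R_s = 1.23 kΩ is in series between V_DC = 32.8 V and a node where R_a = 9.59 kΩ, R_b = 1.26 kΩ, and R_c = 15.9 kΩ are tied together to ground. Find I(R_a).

I ≈ 1.57 mA

Combine the parallel branches: R_p = (1/9.59 + 1/1.26 + 1/15.9)⁻¹ = 1.041 kΩ.
Node voltage V_A = V_DC · R_p/(R_s + R_p) = 32.8 × 0.4583 = 15.03 V.
Branch current I = V_A/R_a = 15.03/9.59 = 1.568 mA.
(Check via current divider: I_total = 14.44 mA; share G_k/ΣG = 0.1085 → same result.)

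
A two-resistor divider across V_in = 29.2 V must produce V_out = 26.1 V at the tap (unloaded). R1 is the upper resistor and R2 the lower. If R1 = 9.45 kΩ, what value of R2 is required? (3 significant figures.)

R2 ≈ 79.6 kΩ

The divider ratio is R2/(R1+R2) = 26.1/29.2 = 0.8938.
Rearranging, R2 = R1·k/(1−k) = 9.45 × 8.419 = 79.56 kΩ.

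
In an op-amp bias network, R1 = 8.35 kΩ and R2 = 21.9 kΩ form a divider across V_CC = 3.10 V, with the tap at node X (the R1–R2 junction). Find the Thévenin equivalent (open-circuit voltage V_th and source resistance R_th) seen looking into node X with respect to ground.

V_th ≈ 2.24 V, R_th ≈ 6.05 kΩ

V_th is the unloaded tap voltage: V_CC · R2/(R1+R2) = 3.10 × 0.7240 = 2.244 V.
Looking into X with the source shorted: R_th = R1·R2/(R1+R2) = 8.350 × 21.9/30.25 = 6.045 kΩ.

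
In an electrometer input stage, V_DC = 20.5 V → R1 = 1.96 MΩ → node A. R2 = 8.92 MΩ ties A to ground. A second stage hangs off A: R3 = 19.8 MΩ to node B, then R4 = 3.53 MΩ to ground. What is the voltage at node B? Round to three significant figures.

V_B ≈ 2.38 V

The second stage (R3 + R4 = 23.33 MΩ) loads node A in parallel with R2.
Effective lower resistance at A: R2 ‖ 23.33 = 6.453 MΩ.
So V_A = 20.5 × 0.7670 = 15.72 V.
V_B = V_A × 0.1513 = 2.379 V.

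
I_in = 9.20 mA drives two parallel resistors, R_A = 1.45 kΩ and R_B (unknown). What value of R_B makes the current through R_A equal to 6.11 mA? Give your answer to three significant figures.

Two-branch current divider: I_A = I_in · R_B/(R_A + R_B).
With f = 0.6641, R_B = R_A · f/(1−f) = 1.45 × 1.977 = 2.867 kΩ.

R_B ≈ 2.87 kΩ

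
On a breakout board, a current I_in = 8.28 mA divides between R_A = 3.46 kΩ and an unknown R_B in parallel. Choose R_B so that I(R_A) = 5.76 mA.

R_B ≈ 7.91 kΩ

Two-branch current divider: I_A = I_in · R_B/(R_A + R_B).
With f = 0.6957, R_B = R_A · f/(1−f) = 3.46 × 2.286 = 7.909 kΩ.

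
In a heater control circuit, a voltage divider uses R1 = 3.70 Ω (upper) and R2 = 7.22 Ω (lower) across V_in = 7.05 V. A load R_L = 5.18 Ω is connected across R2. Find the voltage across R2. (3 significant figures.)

V_out ≈ 3.17 V

First combine the lower leg with the load: R2 ‖ R_L = 3.016 Ω.
Voltage divider with the loaded lower leg: V_out = 7.05 × 3.016/(3.70 + 3.016) = 7.05 × 0.4491 = 3.166 V.
(Unloaded it would be 4.66 V; the load pulls it down.)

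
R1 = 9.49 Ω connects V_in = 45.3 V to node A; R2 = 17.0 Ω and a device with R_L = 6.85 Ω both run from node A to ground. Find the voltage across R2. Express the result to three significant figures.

R2 ‖ R_L = (17.0 × 6.85)/(17.0 + 6.85) = 4.883 Ω.
Then V_out = V_in · R2'/(R1 + R2') = 45.3 × 4.883/14.37 = 15.39 V.

V_out ≈ 15.4 V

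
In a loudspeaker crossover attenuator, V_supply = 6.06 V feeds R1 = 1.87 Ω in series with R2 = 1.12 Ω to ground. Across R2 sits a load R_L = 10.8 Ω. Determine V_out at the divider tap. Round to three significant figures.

First combine the lower leg with the load: R2 ‖ R_L = 1.015 Ω.
Now apply the divider: V_out = 6.06 × 0.3518 = 2.132 V.

V_out ≈ 2.13 V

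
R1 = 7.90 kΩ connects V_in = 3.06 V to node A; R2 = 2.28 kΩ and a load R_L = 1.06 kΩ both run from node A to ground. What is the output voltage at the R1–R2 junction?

First combine the lower leg with the load: R2 ‖ R_L = 0.7236 kΩ.
Now apply the divider: V_out = 3.06 × 0.08391 = 0.2568 V.
(Unloaded it would be 0.685 V; the load pulls it down.)

V_out ≈ 0.257 V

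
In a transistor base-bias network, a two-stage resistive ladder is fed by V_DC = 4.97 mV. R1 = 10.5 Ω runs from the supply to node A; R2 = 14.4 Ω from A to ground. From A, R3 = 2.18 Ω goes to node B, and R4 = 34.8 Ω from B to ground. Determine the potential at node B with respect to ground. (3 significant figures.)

Looking into the second stage from A: R3 + R4 = 36.98 Ω appears in parallel with R2.
Effective lower resistance at A: R2 ‖ 36.98 = 10.36 Ω.
V_A = 4.97 × 10.36/(10.5 + 10.36) = 2.469 mV.
V_B = V_A × 0.9410 = 2.323 mV.

V_B ≈ 2.32 mV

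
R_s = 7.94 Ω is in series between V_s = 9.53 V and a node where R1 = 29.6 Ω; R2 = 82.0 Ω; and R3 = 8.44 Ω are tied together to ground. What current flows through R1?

Equivalent of the parallel group: R_p = 6.080 Ω.
Node voltage V_A = V_s · R_p/(R_s + R_p) = 9.53 × 0.4337 = 4.133 V.
Branch current I = V_A/R1 = 4.133/29.6 = 0.1396 A.

I ≈ 0.140 A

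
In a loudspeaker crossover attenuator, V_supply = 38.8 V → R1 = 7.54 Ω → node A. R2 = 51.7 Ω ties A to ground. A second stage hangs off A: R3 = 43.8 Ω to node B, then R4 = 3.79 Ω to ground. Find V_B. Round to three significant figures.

Node A sees R2 in parallel with the series input of stage 2, R3 + R4 = 47.59 Ω.
Effective lower resistance at A: R2 ‖ 47.59 = 24.78 Ω.
So V_A = 38.8 × 0.7667 = 29.75 V.
Then the unloaded second divider: V_B = V_A × R4/(R3+R4) = 29.75 × 0.07964 = 2.369 V.

V_B ≈ 2.37 V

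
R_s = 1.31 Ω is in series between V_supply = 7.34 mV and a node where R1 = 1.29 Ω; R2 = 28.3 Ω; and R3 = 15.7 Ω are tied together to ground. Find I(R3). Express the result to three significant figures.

Parallel bank: R_p = 1/(1/1.29 + 1/28.3 + 1/15.7) = 1.144 Ω.
Node voltage V_A = V_supply · R_p/(R_s + R_p) = 7.34 × 0.4661 = 3.422 mV.
Branch current I = V_A/R3 = 3.422/15.7 = 0.2179 mA.

I ≈ 0.218 mA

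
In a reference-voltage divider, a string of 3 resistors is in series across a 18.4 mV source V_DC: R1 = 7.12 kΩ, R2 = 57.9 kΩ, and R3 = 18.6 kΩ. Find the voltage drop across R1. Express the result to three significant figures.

Series total: ΣR = 7.12 + 57.9 + 18.6 = 83.62 kΩ.
By the voltage-divider rule, V = 18.4 × 7.120/83.62 = 1.567 mV.

V ≈ 1.57 mV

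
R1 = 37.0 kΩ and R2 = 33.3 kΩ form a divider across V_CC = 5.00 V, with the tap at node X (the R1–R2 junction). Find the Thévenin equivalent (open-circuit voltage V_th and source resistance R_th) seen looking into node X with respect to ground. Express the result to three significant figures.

V_th ≈ 2.37 V, R_th ≈ 17.5 kΩ

Open-circuit (no load on X): V_th = V_CC · R2/(R1 + R2) = 5.00 × 33.3/(37.00 + 33.3) = 2.368 V.
Zeroing V_CC shorts the top of R1 to ground, so R_th = R1 ‖ R2 = 17.53 kΩ.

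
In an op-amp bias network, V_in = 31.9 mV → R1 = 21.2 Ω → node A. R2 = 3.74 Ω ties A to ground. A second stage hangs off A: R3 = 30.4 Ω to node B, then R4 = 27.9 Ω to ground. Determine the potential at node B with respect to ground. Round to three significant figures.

V_B ≈ 2.17 mV

Node A sees R2 in parallel with the series input of stage 2, R3 + R4 = 58.30 Ω.
Effective lower resistance at A: R2 ‖ 58.30 = 3.515 Ω.
So V_A = 31.9 × 0.1422 = 4.536 mV.
Stage 2 is unloaded, so V_B = V_A · R4/(R3+R4) = 4.536 × 27.9/58.30 = 2.171 mV.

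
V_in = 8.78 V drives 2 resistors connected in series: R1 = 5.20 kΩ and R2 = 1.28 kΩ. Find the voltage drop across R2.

ΣR = 5.20 + 1.28 = 6.480 kΩ.
By the voltage-divider rule, V = 8.78 × 1.280/6.480 = 1.734 V.

V ≈ 1.73 V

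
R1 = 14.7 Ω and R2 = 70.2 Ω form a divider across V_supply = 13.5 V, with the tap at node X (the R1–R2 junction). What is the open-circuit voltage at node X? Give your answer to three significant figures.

V_th is the unloaded tap voltage: V_supply · R2/(R1+R2) = 13.5 × 0.8269 = 11.16 V.

V_th ≈ 11.2 V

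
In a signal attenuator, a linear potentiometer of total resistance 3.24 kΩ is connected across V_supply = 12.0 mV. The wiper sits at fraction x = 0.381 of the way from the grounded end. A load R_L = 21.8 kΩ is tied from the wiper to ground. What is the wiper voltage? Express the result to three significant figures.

V_out ≈ 4.42 mV

Lower segment x·R_p = 1.234 kΩ; upper segment (1−x)·R_p = 2.006 kΩ.
Lower segment in parallel with the load: 1.234 ‖ 21.8 = 1.168 kΩ.
Loaded-divider output: V_out = 12.0 × 0.3681 = 4.417 mV.
(Unloaded: V_out = x·V_supply = 4.57 mV.)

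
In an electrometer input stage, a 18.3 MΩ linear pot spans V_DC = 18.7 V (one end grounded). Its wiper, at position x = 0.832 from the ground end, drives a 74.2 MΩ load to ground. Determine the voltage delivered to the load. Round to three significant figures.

V_out ≈ 15.0 V

Split the track: R_lower = x·R_p = 15.23 MΩ, R_upper = (1−x)·R_p = 3.074 MΩ.
(x·R_p) ‖ R_L = 12.63 MΩ.
Loaded-divider output: V_out = 18.7 × 0.8043 = 15.04 V.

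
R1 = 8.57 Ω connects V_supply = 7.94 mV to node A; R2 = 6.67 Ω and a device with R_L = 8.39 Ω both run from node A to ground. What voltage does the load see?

V_out ≈ 2.40 mV

The load sits in parallel with R2, giving an effective lower resistance R2' = R2·R_L/(R2+R_L) = 3.716 Ω.
Voltage divider with the loaded lower leg: V_out = 7.94 × 3.716/(8.57 + 3.716) = 7.94 × 0.3025 = 2.401 mV.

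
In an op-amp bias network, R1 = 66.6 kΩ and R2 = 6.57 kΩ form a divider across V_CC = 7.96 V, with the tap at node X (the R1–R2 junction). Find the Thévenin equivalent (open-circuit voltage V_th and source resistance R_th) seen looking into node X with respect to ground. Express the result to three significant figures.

V_th is the unloaded tap voltage: V_CC · R2/(R1+R2) = 7.96 × 0.08979 = 0.7147 V.
Zeroing V_CC shorts the top of R1 to ground, so R_th = R1 ‖ R2 = 5.980 kΩ.

V_th ≈ 0.715 V, R_th ≈ 5.98 kΩ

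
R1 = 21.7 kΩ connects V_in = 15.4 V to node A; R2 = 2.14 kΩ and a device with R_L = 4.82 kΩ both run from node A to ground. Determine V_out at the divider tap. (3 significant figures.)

R2 ‖ R_L = (2.14 × 4.82)/(2.14 + 4.82) = 1.482 kΩ.
Voltage divider with the loaded lower leg: V_out = 15.4 × 1.482/(21.7 + 1.482) = 15.4 × 0.06393 = 0.9845 V.

V_out ≈ 0.985 V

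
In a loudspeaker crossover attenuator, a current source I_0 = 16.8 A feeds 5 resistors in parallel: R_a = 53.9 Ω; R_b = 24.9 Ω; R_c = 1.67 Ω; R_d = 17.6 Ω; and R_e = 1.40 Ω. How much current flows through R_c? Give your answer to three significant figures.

I ≈ 7.04 A

Total conductance ΣG = 1/53.9 + 1/24.9 + 1/1.67 + 1/17.6 + 1/1.40 = 1.429 (units of 1/Ω).
Current divider: I(R_c) = I_0 · G_k/ΣG = 16.8 × (0.5988/1.429) = 16.8 × 0.4191 = 7.042 A.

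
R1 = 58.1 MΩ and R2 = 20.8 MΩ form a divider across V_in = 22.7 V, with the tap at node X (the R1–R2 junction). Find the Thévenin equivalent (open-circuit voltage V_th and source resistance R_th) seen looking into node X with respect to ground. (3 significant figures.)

V_th ≈ 5.98 V, R_th ≈ 15.3 MΩ

Open-circuit (no load on X): V_th = V_in · R2/(R1 + R2) = 22.7 × 20.8/(58.10 + 20.8) = 5.984 V.
With V_in suppressed (replaced by a short), R_th = R1 ‖ R2 = (58.10 × 20.8)/(58.10 + 20.8) = 15.32 MΩ.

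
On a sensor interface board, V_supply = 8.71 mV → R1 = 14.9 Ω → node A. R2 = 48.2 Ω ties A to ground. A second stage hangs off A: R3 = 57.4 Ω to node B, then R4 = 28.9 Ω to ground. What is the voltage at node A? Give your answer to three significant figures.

V_A ≈ 5.88 mV

Node A sees R2 in parallel with the series input of stage 2, R3 + R4 = 86.30 Ω.
Effective lower resistance at A: R2 ‖ 86.30 = 30.93 Ω.
First divider: V_A = V_supply · 30.93/(14.9 + 30.93) = 5.878 mV.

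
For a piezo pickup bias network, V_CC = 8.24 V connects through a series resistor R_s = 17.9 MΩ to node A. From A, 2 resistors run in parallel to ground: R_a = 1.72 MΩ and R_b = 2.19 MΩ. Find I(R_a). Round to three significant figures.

I ≈ 0.245 µA

Equivalent of the parallel group: R_p = 0.9634 MΩ.
Node voltage V_A = V_CC · R_p/(R_s + R_p) = 8.24 × 0.05107 = 0.4208 V.
I(R_a) = V_A / R_a = 0.4208/1.72 = 0.2447 µA.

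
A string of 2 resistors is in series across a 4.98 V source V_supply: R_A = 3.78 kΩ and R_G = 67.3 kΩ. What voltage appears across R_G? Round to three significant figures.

ΣR = 3.78 + 67.3 = 71.08 kΩ.
By the voltage-divider rule, V = 4.98 × 67.30/71.08 = 4.715 V.

V ≈ 4.72 V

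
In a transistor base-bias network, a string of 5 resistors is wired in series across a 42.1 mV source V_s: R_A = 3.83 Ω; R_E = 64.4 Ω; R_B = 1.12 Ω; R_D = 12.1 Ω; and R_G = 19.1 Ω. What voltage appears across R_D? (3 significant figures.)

ΣR = 3.83 + 64.4 + 1.12 + 12.1 + 19.1 = 100.6 Ω.
V = V_s · R/ΣR = 42.1 × 0.1203 = 5.066 mV.

V ≈ 5.07 mV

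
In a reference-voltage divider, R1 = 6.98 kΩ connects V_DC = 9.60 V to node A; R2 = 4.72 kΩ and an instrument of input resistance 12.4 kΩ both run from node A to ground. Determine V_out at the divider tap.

R2 ‖ R_L = (4.72 × 12.4)/(4.72 + 12.4) = 3.419 kΩ.
Now apply the divider: V_out = 9.60 × 0.3288 = 3.156 V.

V_out ≈ 3.16 V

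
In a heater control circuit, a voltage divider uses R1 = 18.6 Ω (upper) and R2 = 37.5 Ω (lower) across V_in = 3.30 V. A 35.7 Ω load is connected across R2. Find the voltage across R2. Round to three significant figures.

V_out ≈ 1.64 V

First combine the lower leg with the load: R2 ‖ R_L = 18.29 Ω.
Then V_out = V_in · R2'/(R1 + R2') = 3.30 × 18.29/36.89 = 1.636 V.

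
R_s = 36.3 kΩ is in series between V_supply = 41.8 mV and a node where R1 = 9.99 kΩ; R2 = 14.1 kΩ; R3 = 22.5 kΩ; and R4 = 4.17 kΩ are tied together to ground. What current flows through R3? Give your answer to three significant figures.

I ≈ 0.106 µA

Parallel bank: R_p = 1/(1/9.99 + 1/14.1 + 1/22.5 + 1/4.17) = 2.196 kΩ.
V_A by voltage divider: V_A = 41.8 × 2.196/(36.3 + 2.196) = 2.385 mV.
I(R3) = V_A / R3 = 2.385/22.5 = 0.1060 µA.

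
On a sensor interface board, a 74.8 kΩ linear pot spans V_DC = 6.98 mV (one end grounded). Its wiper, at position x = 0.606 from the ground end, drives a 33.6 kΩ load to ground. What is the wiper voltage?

V_out ≈ 2.76 mV

The pot divides into 29.47 kΩ above the wiper and 45.33 kΩ below.
Lower segment in parallel with the load: 45.33 ‖ 33.6 = 19.30 kΩ.
V_out = 6.98 × 19.30/(29.47 + 19.30) = 2.762 mV.
(Unloaded: V_out = x·V_DC = 4.23 mV.)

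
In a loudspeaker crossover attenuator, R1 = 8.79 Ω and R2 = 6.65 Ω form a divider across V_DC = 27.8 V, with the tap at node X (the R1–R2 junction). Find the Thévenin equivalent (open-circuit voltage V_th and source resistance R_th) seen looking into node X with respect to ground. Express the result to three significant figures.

V_th ≈ 12.0 V, R_th ≈ 3.79 Ω

Open-circuit (no load on X): V_th = V_DC · R2/(R1 + R2) = 27.8 × 6.65/(8.790 + 6.65) = 11.97 V.
With V_DC suppressed (replaced by a short), R_th = R1 ‖ R2 = (8.790 × 6.65)/(8.790 + 6.65) = 3.786 Ω.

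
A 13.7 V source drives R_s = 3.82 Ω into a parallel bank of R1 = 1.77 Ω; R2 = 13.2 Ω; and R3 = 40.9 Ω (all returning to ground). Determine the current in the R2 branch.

Combine the parallel branches: R_p = (1/1.77 + 1/13.2 + 1/40.9)⁻¹ = 1.503 Ω.
V_A by voltage divider: V_A = 13.7 × 1.503/(3.82 + 1.503) = 3.869 V.
I(R2) = V_A / R2 = 3.869/13.2 = 0.2931 A.

I ≈ 0.293 A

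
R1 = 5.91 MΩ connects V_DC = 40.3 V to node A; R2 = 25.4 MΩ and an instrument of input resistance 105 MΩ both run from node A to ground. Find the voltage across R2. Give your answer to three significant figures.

First combine the lower leg with the load: R2 ‖ R_L = 20.45 MΩ.
Then V_out = V_DC · R2'/(R1 + R2') = 40.3 × 20.45/26.36 = 31.27 V.

V_out ≈ 31.3 V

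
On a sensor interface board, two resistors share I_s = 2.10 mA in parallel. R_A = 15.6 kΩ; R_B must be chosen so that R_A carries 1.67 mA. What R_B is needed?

R_B ≈ 60.6 kΩ

Two-branch current divider: I_A = I_s · R_B/(R_A + R_B).
1.67/2.10 = R_B/(R_A + R_B) → R_B = R_A · (0.7952)/(1 − 0.7952) = 15.6 × 3.884 = 60.59 kΩ.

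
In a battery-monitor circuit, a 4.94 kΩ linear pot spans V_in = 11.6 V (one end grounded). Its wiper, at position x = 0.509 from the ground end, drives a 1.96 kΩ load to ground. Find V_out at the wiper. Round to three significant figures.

V_out ≈ 3.62 V

Split the track: R_lower = x·R_p = 2.514 kΩ, R_upper = (1−x)·R_p = 2.426 kΩ.
Lower segment in parallel with the load: 2.514 ‖ 1.96 = 1.101 kΩ.
Loaded-divider output: V_out = 11.6 × 0.3123 = 3.623 V.
(Unloaded: V_out = x·V_in = 5.90 V.)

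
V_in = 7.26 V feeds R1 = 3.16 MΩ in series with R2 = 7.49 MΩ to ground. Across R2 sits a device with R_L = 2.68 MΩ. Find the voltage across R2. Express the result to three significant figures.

V_out ≈ 2.79 V

R2 ‖ R_L = (7.49 × 2.68)/(7.49 + 2.68) = 1.974 MΩ.
Then V_out = V_in · R2'/(R1 + R2') = 7.26 × 1.974/5.134 = 2.791 V.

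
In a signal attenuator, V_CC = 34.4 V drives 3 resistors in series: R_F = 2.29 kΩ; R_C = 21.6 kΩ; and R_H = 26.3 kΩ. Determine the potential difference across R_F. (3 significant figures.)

V ≈ 1.57 V

Total series resistance ΣR = 2.29 + 21.6 + 26.3 = 50.19 kΩ.
V = V_CC · R/ΣR = 34.4 × 0.04563 = 1.570 V.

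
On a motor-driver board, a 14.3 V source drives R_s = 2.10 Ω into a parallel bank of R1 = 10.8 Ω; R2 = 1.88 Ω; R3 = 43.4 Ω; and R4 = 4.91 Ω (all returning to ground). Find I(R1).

Combine the parallel branches: R_p = (1/10.8 + 1/1.88 + 1/43.4 + 1/4.91)⁻¹ = 1.175 Ω.
V_A = 14.3 × 1.175/3.275 = 5.130 V.
I(R1) = V_A / R1 = 5.130/10.8 = 0.4750 A.
(Check via current divider: I_total = 4.367 A; share G_k/ΣG = 0.1088 → same result.)

I ≈ 0.475 A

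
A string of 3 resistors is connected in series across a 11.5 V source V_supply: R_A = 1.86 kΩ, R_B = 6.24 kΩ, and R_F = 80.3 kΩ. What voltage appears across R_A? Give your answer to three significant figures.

V ≈ 0.242 V

ΣR = 1.86 + 6.24 + 80.3 = 88.40 kΩ.
Voltage divider: V = V_supply · (1.860 / 88.40) = 11.5 × 0.02104 = 0.2420 V.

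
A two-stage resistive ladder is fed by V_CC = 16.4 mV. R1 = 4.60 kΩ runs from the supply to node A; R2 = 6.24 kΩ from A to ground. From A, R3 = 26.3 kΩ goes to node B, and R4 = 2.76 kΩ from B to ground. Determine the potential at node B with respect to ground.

V_B ≈ 0.822 mV

Looking into the second stage from A: R3 + R4 = 29.06 kΩ appears in parallel with R2.
Effective lower resistance at A: R2 ‖ 29.06 = 5.137 kΩ.
First divider: V_A = V_CC · 5.137/(4.60 + 5.137) = 8.652 mV.
Then the unloaded second divider: V_B = V_A × R4/(R3+R4) = 8.652 × 0.09498 = 0.8218 mV.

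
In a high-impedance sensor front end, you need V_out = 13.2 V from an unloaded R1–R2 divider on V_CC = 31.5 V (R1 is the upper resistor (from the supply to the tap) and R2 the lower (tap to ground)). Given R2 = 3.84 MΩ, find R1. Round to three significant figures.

Required fraction k = V_out/V_CC = 0.4190.
R1 = R2·(1/k − 1) = 3.84 × 1.386 = 5.324 MΩ.

R1 ≈ 5.32 MΩ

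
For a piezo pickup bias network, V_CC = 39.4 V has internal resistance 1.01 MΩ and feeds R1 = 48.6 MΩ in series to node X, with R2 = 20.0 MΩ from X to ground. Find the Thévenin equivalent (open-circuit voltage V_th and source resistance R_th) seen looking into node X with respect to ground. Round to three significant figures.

V_th ≈ 11.3 V, R_th ≈ 14.3 MΩ

R1' = 1.01 + 48.6 = 49.61 MΩ (source resistance + R1).
V_th is the unloaded tap voltage: V_CC · R2/(R1'+R2) = 39.4 × 0.2873 = 11.32 V.
Zeroing V_CC shorts the top of R1' to ground, so R_th = R1' ‖ R2 = 14.25 MΩ.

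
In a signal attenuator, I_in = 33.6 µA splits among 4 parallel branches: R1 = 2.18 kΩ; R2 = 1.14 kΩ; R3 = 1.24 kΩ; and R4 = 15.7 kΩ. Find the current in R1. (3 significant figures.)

ΣG = 1/2.18 + 1/1.14 + 1/1.24 + 1/15.7 = 2.206.
R1 takes the fraction G_k/ΣG = 0.4587/2.206 = 0.2079, so I = 33.6 × 0.2079 = 6.987 µA.

I ≈ 6.99 µA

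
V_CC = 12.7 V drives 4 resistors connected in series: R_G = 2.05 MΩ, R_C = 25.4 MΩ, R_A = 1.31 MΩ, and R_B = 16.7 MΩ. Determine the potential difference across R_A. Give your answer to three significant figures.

V ≈ 0.366 V

ΣR = 2.05 + 25.4 + 1.31 + 16.7 = 45.46 MΩ.
V = V_CC · R/ΣR = 12.7 × 0.02882 = 0.3660 V.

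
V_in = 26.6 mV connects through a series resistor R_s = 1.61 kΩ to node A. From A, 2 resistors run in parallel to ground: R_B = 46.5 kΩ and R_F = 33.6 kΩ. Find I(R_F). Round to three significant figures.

Equivalent of the parallel group: R_p = 19.51 kΩ.
V_A by voltage divider: V_A = 26.6 × 19.51/(1.61 + 19.51) = 24.57 mV.
I(R_F) = V_A / R_F = 24.57/33.6 = 0.7313 µA.
(Equivalently: I_total = 1.260 µA, then current-divider fraction G_k/ΣG = 0.5805.)

I ≈ 0.731 µA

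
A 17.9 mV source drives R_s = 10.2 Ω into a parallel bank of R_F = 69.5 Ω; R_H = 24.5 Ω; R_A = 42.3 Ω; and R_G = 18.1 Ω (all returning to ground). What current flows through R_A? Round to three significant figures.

I ≈ 0.179 mA

Equivalent of the parallel group: R_p = 7.457 Ω.
Node voltage V_A = V_in · R_p/(R_s + R_p) = 17.9 × 0.4223 = 7.560 mV.
I(R_A) = V_A / R_A = 7.560/42.3 = 0.1787 mA.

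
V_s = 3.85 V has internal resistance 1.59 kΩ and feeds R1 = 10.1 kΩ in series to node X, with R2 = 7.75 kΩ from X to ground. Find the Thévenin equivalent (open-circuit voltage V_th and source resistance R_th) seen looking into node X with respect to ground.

V_th ≈ 1.53 V, R_th ≈ 4.66 kΩ

R1' = 1.59 + 10.1 = 11.69 kΩ (source resistance + R1).
With X open, the divider is unloaded: V_th = 3.85 × 7.75/19.44 = 1.535 V.
Looking into X with the source shorted: R_th = R1'·R2/(R1'+R2) = 11.69 × 7.75/19.44 = 4.660 kΩ.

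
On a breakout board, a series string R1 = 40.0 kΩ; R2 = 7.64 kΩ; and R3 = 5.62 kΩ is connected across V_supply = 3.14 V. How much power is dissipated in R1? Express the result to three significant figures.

Series current I = V_supply/ΣR = 3.14/53.26 = 0.05896 mA.
P(R1) = I²·R1 = (0.05896)² × 40.0 = 0.1390 mW.

P ≈ 0.139 mW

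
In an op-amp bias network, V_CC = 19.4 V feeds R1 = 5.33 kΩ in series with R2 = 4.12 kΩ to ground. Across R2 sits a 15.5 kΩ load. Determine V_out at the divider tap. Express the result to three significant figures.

First combine the lower leg with the load: R2 ‖ R_L = 3.255 kΩ.
Voltage divider with the loaded lower leg: V_out = 19.4 × 3.255/(5.33 + 3.255) = 19.4 × 0.3791 = 7.355 V.

V_out ≈ 7.36 V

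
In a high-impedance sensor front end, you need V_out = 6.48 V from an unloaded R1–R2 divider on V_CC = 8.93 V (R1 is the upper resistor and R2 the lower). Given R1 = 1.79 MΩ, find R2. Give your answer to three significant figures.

The divider ratio is R2/(R1+R2) = 6.48/8.93 = 0.7256.
Rearranging, R2 = R1·k/(1−k) = 1.79 × 2.645 = 4.734 MΩ.

R2 ≈ 4.73 MΩ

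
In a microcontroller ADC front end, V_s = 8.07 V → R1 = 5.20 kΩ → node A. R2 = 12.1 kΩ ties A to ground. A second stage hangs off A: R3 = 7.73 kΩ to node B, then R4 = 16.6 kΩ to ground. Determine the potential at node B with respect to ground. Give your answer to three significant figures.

V_B ≈ 3.35 V

Looking into the second stage from A: R3 + R4 = 24.33 kΩ appears in parallel with R2.
Effective lower resistance at A: R2 ‖ 24.33 = 8.081 kΩ.
V_A = 8.07 × 8.081/(5.20 + 8.081) = 4.910 V.
Stage 2 is unloaded, so V_B = V_A · R4/(R3+R4) = 4.910 × 16.6/24.33 = 3.350 V.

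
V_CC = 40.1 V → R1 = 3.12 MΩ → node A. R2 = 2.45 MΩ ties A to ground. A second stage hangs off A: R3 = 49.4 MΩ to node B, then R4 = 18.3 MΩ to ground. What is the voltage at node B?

The second stage (R3 + R4 = 67.70 MΩ) loads node A in parallel with R2.
Effective lower resistance at A: R2 ‖ 67.70 = 2.364 MΩ.
First divider: V_A = V_CC · 2.364/(3.12 + 2.364) = 17.29 V.
Stage 2 is unloaded, so V_B = V_A · R4/(R3+R4) = 17.29 × 18.3/67.70 = 4.673 V.

V_B ≈ 4.67 V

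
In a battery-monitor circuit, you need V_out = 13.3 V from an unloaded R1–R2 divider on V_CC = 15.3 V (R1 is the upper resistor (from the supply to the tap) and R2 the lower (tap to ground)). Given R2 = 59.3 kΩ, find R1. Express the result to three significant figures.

R1 ≈ 8.92 kΩ

V_out/V_CC = R2/(R1+R2) = 0.8693.
Rearranging, R1 = R2·(1−k)/k = 59.3 × 0.1504 = 8.917 kΩ.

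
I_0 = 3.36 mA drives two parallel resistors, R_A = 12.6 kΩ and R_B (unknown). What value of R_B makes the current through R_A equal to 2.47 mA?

Two-branch current divider: I_A = I_0 · R_B/(R_A + R_B).
2.47/3.36 = R_B/(R_A + R_B) → R_B = R_A · (0.7351)/(1 − 0.7351) = 12.6 × 2.775 = 34.97 kΩ.

R_B ≈ 35.0 kΩ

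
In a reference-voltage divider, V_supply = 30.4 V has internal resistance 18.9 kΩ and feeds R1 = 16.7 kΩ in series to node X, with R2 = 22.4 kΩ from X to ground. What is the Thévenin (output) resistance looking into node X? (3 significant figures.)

R1' = 18.9 + 16.7 = 35.60 kΩ (source resistance + R1).
Zeroing V_supply shorts the top of R1' to ground, so R_th = R1' ‖ R2 = 13.75 kΩ.

R_th ≈ 13.7 kΩ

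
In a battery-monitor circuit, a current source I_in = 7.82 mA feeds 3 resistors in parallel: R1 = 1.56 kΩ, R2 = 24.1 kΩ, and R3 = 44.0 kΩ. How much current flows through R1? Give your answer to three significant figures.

Total conductance ΣG = 1/1.56 + 1/24.1 + 1/44.0 = 0.7052 (units of 1/kΩ).
Current divider: I(R1) = I_in · G_k/ΣG = 7.82 × (0.6410/0.7052) = 7.82 × 0.9089 = 7.108 mA.

I ≈ 7.11 mA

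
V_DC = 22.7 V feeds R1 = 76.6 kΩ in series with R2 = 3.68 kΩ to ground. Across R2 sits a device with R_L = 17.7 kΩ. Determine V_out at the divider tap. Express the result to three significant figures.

V_out ≈ 0.868 V

The load sits in parallel with R2, giving an effective lower resistance R2' = R2·R_L/(R2+R_L) = 3.047 kΩ.
Voltage divider with the loaded lower leg: V_out = 22.7 × 3.047/(76.6 + 3.047) = 22.7 × 0.03825 = 0.8683 V.
(Unloaded it would be 1.04 V; the load pulls it down.)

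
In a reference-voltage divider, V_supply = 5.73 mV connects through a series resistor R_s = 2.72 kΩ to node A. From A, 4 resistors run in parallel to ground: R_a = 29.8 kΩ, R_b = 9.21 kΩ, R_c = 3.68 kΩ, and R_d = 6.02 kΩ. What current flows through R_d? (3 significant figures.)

I ≈ 0.369 µA

Combine the parallel branches: R_p = (1/29.8 + 1/9.21 + 1/3.68 + 1/6.02)⁻¹ = 1.724 kΩ.
Node voltage V_A = V_supply · R_p/(R_s + R_p) = 5.73 × 0.3880 = 2.223 mV.
I(R_d) = V_A / R_d = 2.223/6.02 = 0.3693 µA.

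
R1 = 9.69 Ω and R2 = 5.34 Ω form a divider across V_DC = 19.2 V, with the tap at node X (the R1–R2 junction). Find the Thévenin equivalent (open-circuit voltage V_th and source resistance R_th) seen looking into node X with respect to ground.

With X open, the divider is unloaded: V_th = 19.2 × 5.34/15.03 = 6.822 V.
Looking into X with the source shorted: R_th = R1·R2/(R1+R2) = 9.690 × 5.34/15.03 = 3.443 Ω.

V_th ≈ 6.82 V, R_th ≈ 3.44 Ω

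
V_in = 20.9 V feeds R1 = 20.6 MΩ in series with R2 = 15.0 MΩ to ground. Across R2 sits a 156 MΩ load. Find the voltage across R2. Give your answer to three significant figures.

The load sits in parallel with R2, giving an effective lower resistance R2' = R2·R_L/(R2+R_L) = 13.68 MΩ.
Then V_out = V_in · R2'/(R1 + R2') = 20.9 × 13.68/34.28 = 8.342 V.

V_out ≈ 8.34 V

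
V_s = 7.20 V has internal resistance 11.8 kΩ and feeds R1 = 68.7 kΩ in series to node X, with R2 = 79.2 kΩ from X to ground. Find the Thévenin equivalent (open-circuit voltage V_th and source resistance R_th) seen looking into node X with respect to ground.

R1' = 11.8 + 68.7 = 80.50 kΩ (source resistance + R1).
Open-circuit (no load on X): V_th = V_s · R2/(R1' + R2) = 7.20 × 79.2/(80.50 + 79.2) = 3.571 V.
Zeroing V_s shorts the top of R1' to ground, so R_th = R1' ‖ R2 = 39.92 kΩ.

V_th ≈ 3.57 V, R_th ≈ 39.9 kΩ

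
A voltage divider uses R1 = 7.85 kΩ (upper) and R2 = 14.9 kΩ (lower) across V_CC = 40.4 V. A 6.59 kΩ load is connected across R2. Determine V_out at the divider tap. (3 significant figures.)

R2 ‖ R_L = (14.9 × 6.59)/(14.9 + 6.59) = 4.569 kΩ.
Then V_out = V_CC · R2'/(R1 + R2') = 40.4 × 4.569/12.42 = 14.86 V.

V_out ≈ 14.9 V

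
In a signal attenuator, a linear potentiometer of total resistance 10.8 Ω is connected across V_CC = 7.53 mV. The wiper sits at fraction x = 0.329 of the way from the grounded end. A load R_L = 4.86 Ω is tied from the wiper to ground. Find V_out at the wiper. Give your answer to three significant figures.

Lower segment x·R_p = 3.553 Ω; upper segment (1−x)·R_p = 7.247 Ω.
R_L loads the lower segment: effective lower R = 2.053 Ω.
Loaded-divider output: V_out = 7.53 × 0.2207 = 1.662 mV.

V_out ≈ 1.66 mV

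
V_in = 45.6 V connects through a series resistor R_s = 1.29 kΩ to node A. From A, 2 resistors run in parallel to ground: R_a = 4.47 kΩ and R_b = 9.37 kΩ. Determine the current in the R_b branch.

Equivalent of the parallel group: R_p = 3.026 kΩ.
V_A = 45.6 × 3.026/4.316 = 31.97 V.
Branch current I = V_A/R_b = 31.97/9.37 = 3.412 mA.

I ≈ 3.41 mA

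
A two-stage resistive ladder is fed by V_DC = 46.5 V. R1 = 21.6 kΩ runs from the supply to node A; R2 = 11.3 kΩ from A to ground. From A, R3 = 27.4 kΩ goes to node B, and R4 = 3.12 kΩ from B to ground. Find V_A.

V_A ≈ 12.8 V

Looking into the second stage from A: R3 + R4 = 30.52 kΩ appears in parallel with R2.
R2 ‖ (R3+R4) = 8.247 kΩ.
First divider: V_A = V_DC · 8.247/(21.6 + 8.247) = 12.85 V.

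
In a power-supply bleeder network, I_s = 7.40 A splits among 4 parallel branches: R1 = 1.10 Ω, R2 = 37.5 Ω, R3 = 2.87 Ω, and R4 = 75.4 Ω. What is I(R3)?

Conductances: ΣG = 1/1.10 + 1/37.5 + 1/2.87 + 1/75.4 = 1.297 (1/Ω).
By the current-divider rule, I = I_s · G_k/ΣG = 7.40 × 0.2686 = 1.987 A.

I ≈ 1.99 A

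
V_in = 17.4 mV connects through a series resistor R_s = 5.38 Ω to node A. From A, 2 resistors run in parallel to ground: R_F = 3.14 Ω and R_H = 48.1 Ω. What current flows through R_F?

I ≈ 1.96 mA

Combine the parallel branches: R_p = (1/3.14 + 1/48.1)⁻¹ = 2.948 Ω.
V_A by voltage divider: V_A = 17.4 × 2.948/(5.38 + 2.948) = 6.159 mV.
I(R_F) = V_A / R_F = 6.159/3.14 = 1.961 mA.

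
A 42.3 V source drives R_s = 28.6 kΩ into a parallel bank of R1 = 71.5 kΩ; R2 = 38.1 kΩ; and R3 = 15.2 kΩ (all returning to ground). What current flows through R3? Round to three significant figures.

Combine the parallel branches: R_p = (1/71.5 + 1/38.1 + 1/15.2)⁻¹ = 9.432 kΩ.
V_A by voltage divider: V_A = 42.3 × 9.432/(28.6 + 9.432) = 10.49 V.
I(R3) = V_A / R3 = 10.49/15.2 = 0.6902 mA.
(Check via current divider: I_total = 1.112 mA; share G_k/ΣG = 0.6205 → same result.)

I ≈ 0.690 mA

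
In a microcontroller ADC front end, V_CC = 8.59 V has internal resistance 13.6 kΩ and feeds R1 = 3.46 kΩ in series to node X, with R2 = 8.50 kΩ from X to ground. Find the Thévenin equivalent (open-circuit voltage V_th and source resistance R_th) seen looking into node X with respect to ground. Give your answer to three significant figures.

V_th ≈ 2.86 V, R_th ≈ 5.67 kΩ

R1' = 13.6 + 3.46 = 17.06 kΩ (source resistance + R1).
V_th is the unloaded tap voltage: V_CC · R2/(R1'+R2) = 8.59 × 0.3326 = 2.857 V.
Looking into X with the source shorted: R_th = R1'·R2/(R1'+R2) = 17.06 × 8.50/25.56 = 5.673 kΩ.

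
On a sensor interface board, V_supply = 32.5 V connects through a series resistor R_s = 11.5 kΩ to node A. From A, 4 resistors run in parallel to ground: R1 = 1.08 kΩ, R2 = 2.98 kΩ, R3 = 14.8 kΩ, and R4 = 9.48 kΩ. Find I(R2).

Equivalent of the parallel group: R_p = 0.6971 kΩ.
Node voltage V_A = V_supply · R_p/(R_s + R_p) = 32.5 × 0.05715 = 1.857 V.
Branch current I = V_A/R2 = 1.857/2.98 = 0.6233 mA.

I ≈ 0.623 mA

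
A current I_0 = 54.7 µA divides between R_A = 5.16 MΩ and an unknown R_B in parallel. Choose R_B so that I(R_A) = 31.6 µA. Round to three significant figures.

The fraction through R_A equals R_B/(R_A+R_B).
31.6/54.7 = R_B/(R_A + R_B) → R_B = R_A · (0.5777)/(1 − 0.5777) = 5.16 × 1.368 = 7.059 MΩ.

R_B ≈ 7.06 MΩ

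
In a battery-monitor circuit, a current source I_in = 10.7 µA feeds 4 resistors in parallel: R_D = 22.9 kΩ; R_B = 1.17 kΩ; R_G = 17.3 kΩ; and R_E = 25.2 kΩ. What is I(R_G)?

Conductances: ΣG = 1/22.9 + 1/1.17 + 1/17.3 + 1/25.2 = 0.9959 (1/kΩ).
By the current-divider rule, I = I_in · G_k/ΣG = 10.7 × 0.05804 = 0.6211 µA.

I ≈ 0.621 µA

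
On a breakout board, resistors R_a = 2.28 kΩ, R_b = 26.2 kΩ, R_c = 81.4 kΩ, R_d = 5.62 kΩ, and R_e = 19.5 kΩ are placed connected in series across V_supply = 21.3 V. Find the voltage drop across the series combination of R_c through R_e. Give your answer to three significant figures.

ΣR = 2.28 + 26.2 + 81.4 + 5.62 + 19.5 = 135.0 kΩ.
R_{R_c..R_e} = 81.4 + 5.62 + 19.5 = 106.5 kΩ.
By the voltage-divider rule, V = 21.3 × 106.5/135.0 = 16.81 V.

V ≈ 16.8 V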